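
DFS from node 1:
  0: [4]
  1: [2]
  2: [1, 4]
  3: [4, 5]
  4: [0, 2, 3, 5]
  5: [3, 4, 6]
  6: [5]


Visit 1, push [2]
Visit 2, push [4]
Visit 4, push [5, 3, 0]
Visit 0, push []
Visit 3, push [5]
Visit 5, push [6]
Visit 6, push []

DFS order: [1, 2, 4, 0, 3, 5, 6]


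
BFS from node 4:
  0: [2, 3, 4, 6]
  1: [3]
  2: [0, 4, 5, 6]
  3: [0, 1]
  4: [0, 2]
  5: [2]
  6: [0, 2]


Visit 4, enqueue [0, 2]
Visit 0, enqueue [3, 6]
Visit 2, enqueue [5]
Visit 3, enqueue [1]
Visit 6, enqueue []
Visit 5, enqueue []
Visit 1, enqueue []

BFS order: [4, 0, 2, 3, 6, 5, 1]


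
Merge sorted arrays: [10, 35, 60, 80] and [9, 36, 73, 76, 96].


Take 9 from B
Take 10 from A
Take 35 from A
Take 36 from B
Take 60 from A
Take 73 from B
Take 76 from B
Take 80 from A

Merged: [9, 10, 35, 36, 60, 73, 76, 80, 96]


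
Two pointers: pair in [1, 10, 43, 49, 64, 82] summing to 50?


lo=0(1)+hi=5(82)=83
lo=0(1)+hi=4(64)=65
lo=0(1)+hi=3(49)=50

Yes: 1+49=50


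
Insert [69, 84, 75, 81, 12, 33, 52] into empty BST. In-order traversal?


Insert 69: root
Insert 84: R from 69
Insert 75: R from 69 -> L from 84
Insert 81: R from 69 -> L from 84 -> R from 75
Insert 12: L from 69
Insert 33: L from 69 -> R from 12
Insert 52: L from 69 -> R from 12 -> R from 33

In-order: [12, 33, 52, 69, 75, 81, 84]


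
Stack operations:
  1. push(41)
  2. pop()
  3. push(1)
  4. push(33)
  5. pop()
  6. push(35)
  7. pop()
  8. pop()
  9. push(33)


push(41) -> [41]
pop()->41, []
push(1) -> [1]
push(33) -> [1, 33]
pop()->33, [1]
push(35) -> [1, 35]
pop()->35, [1]
pop()->1, []
push(33) -> [33]

Final stack: [33]


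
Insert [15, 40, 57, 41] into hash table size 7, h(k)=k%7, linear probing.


Insert 15: h=1 -> slot 1
Insert 40: h=5 -> slot 5
Insert 57: h=1, 1 probes -> slot 2
Insert 41: h=6 -> slot 6

Table: [None, 15, 57, None, None, 40, 41]


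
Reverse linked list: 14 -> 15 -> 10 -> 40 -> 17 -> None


Step 1: curr=14, set curr.next=prev(None) | reversed so far: 14
Step 2: curr=15, set curr.next=prev(14) | reversed so far: 15 -> 14
Step 3: curr=10, set curr.next=prev(15) | reversed so far: 10 -> 15 -> 14
Step 4: curr=40, set curr.next=prev(10) | reversed so far: 40 -> 10 -> 15 -> 14
Step 5: curr=17, set curr.next=prev(40) | reversed so far: 17 -> 40 -> 10 -> 15 -> 14

17 -> 40 -> 10 -> 15 -> 14 -> None


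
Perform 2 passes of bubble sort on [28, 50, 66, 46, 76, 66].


Initial: [28, 50, 66, 46, 76, 66]
Pass 1: [28, 50, 46, 66, 66, 76] (2 swaps)
Pass 2: [28, 46, 50, 66, 66, 76] (1 swaps)

After 2 passes: [28, 46, 50, 66, 66, 76]


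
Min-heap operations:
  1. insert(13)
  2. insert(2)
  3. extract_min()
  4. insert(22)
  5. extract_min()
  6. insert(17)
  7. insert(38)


insert(13) -> [13]
insert(2) -> [2, 13]
extract_min()->2, [13]
insert(22) -> [13, 22]
extract_min()->13, [22]
insert(17) -> [17, 22]
insert(38) -> [17, 22, 38]

Final heap: [17, 22, 38]


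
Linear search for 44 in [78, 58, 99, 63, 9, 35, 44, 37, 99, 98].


i=0: 78!=44
i=1: 58!=44
i=2: 99!=44
i=3: 63!=44
i=4: 9!=44
i=5: 35!=44
i=6: 44==44 found!

Found at 6, 7 comps


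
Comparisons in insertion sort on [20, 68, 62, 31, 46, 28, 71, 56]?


Algorithm: insertion sort
Input: [20, 68, 62, 31, 46, 28, 71, 56]
Sorted: [20, 28, 31, 46, 56, 62, 68, 71]

19


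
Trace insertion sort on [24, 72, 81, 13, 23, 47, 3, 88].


Initial: [24, 72, 81, 13, 23, 47, 3, 88]
Insert 72: [24, 72, 81, 13, 23, 47, 3, 88]
Insert 81: [24, 72, 81, 13, 23, 47, 3, 88]
Insert 13: [13, 24, 72, 81, 23, 47, 3, 88]
Insert 23: [13, 23, 24, 72, 81, 47, 3, 88]
Insert 47: [13, 23, 24, 47, 72, 81, 3, 88]
Insert 3: [3, 13, 23, 24, 47, 72, 81, 88]
Insert 88: [3, 13, 23, 24, 47, 72, 81, 88]

Sorted: [3, 13, 23, 24, 47, 72, 81, 88]


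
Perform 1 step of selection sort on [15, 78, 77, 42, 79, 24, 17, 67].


Initial: [15, 78, 77, 42, 79, 24, 17, 67]
Step 1: min=15 at 0
  Swap: [15, 78, 77, 42, 79, 24, 17, 67]

After 1 step: [15, 78, 77, 42, 79, 24, 17, 67]


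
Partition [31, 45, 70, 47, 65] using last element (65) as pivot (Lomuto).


Pivot: 65
  31 <= 65: advance i (no swap)
  45 <= 65: advance i (no swap)
  47 <= 65: swap -> [31, 45, 47, 70, 65]
Place pivot at 3: [31, 45, 47, 65, 70]

Partitioned: [31, 45, 47, 65, 70]


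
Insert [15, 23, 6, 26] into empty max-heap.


Insert 15: [15]
Insert 23: [23, 15]
Insert 6: [23, 15, 6]
Insert 26: [26, 23, 6, 15]

Final heap: [26, 23, 6, 15]


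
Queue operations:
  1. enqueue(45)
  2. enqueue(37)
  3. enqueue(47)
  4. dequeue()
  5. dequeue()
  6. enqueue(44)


enqueue(45) -> [45]
enqueue(37) -> [45, 37]
enqueue(47) -> [45, 37, 47]
dequeue()->45, [37, 47]
dequeue()->37, [47]
enqueue(44) -> [47, 44]

Final queue: [47, 44]


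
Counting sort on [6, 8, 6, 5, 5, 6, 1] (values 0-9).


Input: [6, 8, 6, 5, 5, 6, 1]
Counts: [0, 1, 0, 0, 0, 2, 3, 0, 1, 0]

Sorted: [1, 5, 5, 6, 6, 6, 8]


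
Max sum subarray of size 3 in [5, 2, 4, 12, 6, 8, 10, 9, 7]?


[0:3]: 11
[1:4]: 18
[2:5]: 22
[3:6]: 26
[4:7]: 24
[5:8]: 27
[6:9]: 26

Max: 27 at [5:8]


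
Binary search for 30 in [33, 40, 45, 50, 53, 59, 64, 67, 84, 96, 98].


Step 1: lo=0, hi=10, mid=5, val=59
Step 2: lo=0, hi=4, mid=2, val=45
Step 3: lo=0, hi=1, mid=0, val=33

Not found


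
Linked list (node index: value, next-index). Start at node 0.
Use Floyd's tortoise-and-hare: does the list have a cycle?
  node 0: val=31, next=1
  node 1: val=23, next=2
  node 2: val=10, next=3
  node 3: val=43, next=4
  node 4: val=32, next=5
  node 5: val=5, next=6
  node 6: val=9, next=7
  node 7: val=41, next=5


Floyd's tortoise (slow, +1) and hare (fast, +2):
  init: slow=0, fast=0
  step 1: slow=1, fast=2
  step 2: slow=2, fast=4
  step 3: slow=3, fast=6
  step 4: slow=4, fast=5
  step 5: slow=5, fast=7
  step 6: slow=6, fast=6
  slow == fast at node 6: cycle detected

Cycle: yes


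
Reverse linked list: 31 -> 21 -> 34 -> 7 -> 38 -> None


Step 1: curr=31, set curr.next=prev(None) | reversed so far: 31
Step 2: curr=21, set curr.next=prev(31) | reversed so far: 21 -> 31
Step 3: curr=34, set curr.next=prev(21) | reversed so far: 34 -> 21 -> 31
Step 4: curr=7, set curr.next=prev(34) | reversed so far: 7 -> 34 -> 21 -> 31
Step 5: curr=38, set curr.next=prev(7) | reversed so far: 38 -> 7 -> 34 -> 21 -> 31

38 -> 7 -> 34 -> 21 -> 31 -> None


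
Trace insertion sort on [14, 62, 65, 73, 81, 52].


Initial: [14, 62, 65, 73, 81, 52]
Insert 62: [14, 62, 65, 73, 81, 52]
Insert 65: [14, 62, 65, 73, 81, 52]
Insert 73: [14, 62, 65, 73, 81, 52]
Insert 81: [14, 62, 65, 73, 81, 52]
Insert 52: [14, 52, 62, 65, 73, 81]

Sorted: [14, 52, 62, 65, 73, 81]


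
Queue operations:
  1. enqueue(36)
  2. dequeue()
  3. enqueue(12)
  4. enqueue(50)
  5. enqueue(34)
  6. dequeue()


enqueue(36) -> [36]
dequeue()->36, []
enqueue(12) -> [12]
enqueue(50) -> [12, 50]
enqueue(34) -> [12, 50, 34]
dequeue()->12, [50, 34]

Final queue: [50, 34]


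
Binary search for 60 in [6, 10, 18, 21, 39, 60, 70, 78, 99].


Step 1: lo=0, hi=8, mid=4, val=39
Step 2: lo=5, hi=8, mid=6, val=70
Step 3: lo=5, hi=5, mid=5, val=60

Found at index 5


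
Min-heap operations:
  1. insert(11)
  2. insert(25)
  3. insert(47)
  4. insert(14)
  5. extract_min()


insert(11) -> [11]
insert(25) -> [11, 25]
insert(47) -> [11, 25, 47]
insert(14) -> [11, 14, 47, 25]
extract_min()->11, [14, 25, 47]

Final heap: [14, 25, 47]


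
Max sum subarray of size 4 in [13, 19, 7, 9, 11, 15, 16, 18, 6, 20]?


[0:4]: 48
[1:5]: 46
[2:6]: 42
[3:7]: 51
[4:8]: 60
[5:9]: 55
[6:10]: 60

Max: 60 at [4:8]


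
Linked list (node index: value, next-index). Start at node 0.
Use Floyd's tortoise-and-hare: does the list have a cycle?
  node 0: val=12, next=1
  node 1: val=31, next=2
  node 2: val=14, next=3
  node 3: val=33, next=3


Floyd's tortoise (slow, +1) and hare (fast, +2):
  init: slow=0, fast=0
  step 1: slow=1, fast=2
  step 2: slow=2, fast=3
  step 3: slow=3, fast=3
  slow == fast at node 3: cycle detected

Cycle: yes


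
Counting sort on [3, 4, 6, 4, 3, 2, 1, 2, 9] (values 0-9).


Input: [3, 4, 6, 4, 3, 2, 1, 2, 9]
Counts: [0, 1, 2, 2, 2, 0, 1, 0, 0, 1]

Sorted: [1, 2, 2, 3, 3, 4, 4, 6, 9]


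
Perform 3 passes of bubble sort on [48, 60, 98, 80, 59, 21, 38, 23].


Initial: [48, 60, 98, 80, 59, 21, 38, 23]
Pass 1: [48, 60, 80, 59, 21, 38, 23, 98] (5 swaps)
Pass 2: [48, 60, 59, 21, 38, 23, 80, 98] (4 swaps)
Pass 3: [48, 59, 21, 38, 23, 60, 80, 98] (4 swaps)

After 3 passes: [48, 59, 21, 38, 23, 60, 80, 98]


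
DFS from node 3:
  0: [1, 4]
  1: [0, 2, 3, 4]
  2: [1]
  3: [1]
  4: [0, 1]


Visit 3, push [1]
Visit 1, push [4, 2, 0]
Visit 0, push [4]
Visit 4, push []
Visit 2, push []

DFS order: [3, 1, 0, 4, 2]


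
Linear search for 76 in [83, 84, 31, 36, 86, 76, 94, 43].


i=0: 83!=76
i=1: 84!=76
i=2: 31!=76
i=3: 36!=76
i=4: 86!=76
i=5: 76==76 found!

Found at 5, 6 comps


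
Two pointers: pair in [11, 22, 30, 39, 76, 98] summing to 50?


lo=0(11)+hi=5(98)=109
lo=0(11)+hi=4(76)=87
lo=0(11)+hi=3(39)=50

Yes: 11+39=50


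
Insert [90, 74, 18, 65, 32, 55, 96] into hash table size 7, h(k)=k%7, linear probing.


Insert 90: h=6 -> slot 6
Insert 74: h=4 -> slot 4
Insert 18: h=4, 1 probes -> slot 5
Insert 65: h=2 -> slot 2
Insert 32: h=4, 3 probes -> slot 0
Insert 55: h=6, 2 probes -> slot 1
Insert 96: h=5, 5 probes -> slot 3

Table: [32, 55, 65, 96, 74, 18, 90]


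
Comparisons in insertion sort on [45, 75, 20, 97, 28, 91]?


Algorithm: insertion sort
Input: [45, 75, 20, 97, 28, 91]
Sorted: [20, 28, 45, 75, 91, 97]

10


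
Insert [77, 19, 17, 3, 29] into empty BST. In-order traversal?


Insert 77: root
Insert 19: L from 77
Insert 17: L from 77 -> L from 19
Insert 3: L from 77 -> L from 19 -> L from 17
Insert 29: L from 77 -> R from 19

In-order: [3, 17, 19, 29, 77]


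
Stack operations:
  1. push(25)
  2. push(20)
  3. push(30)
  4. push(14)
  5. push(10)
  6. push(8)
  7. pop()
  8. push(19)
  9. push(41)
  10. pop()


push(25) -> [25]
push(20) -> [25, 20]
push(30) -> [25, 20, 30]
push(14) -> [25, 20, 30, 14]
push(10) -> [25, 20, 30, 14, 10]
push(8) -> [25, 20, 30, 14, 10, 8]
pop()->8, [25, 20, 30, 14, 10]
push(19) -> [25, 20, 30, 14, 10, 19]
push(41) -> [25, 20, 30, 14, 10, 19, 41]
pop()->41, [25, 20, 30, 14, 10, 19]

Final stack: [25, 20, 30, 14, 10, 19]


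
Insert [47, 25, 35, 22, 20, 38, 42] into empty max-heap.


Insert 47: [47]
Insert 25: [47, 25]
Insert 35: [47, 25, 35]
Insert 22: [47, 25, 35, 22]
Insert 20: [47, 25, 35, 22, 20]
Insert 38: [47, 25, 38, 22, 20, 35]
Insert 42: [47, 25, 42, 22, 20, 35, 38]

Final heap: [47, 25, 42, 22, 20, 35, 38]


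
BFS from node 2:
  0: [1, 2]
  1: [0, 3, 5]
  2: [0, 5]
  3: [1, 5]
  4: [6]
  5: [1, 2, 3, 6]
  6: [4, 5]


Visit 2, enqueue [0, 5]
Visit 0, enqueue [1]
Visit 5, enqueue [3, 6]
Visit 1, enqueue []
Visit 3, enqueue []
Visit 6, enqueue [4]
Visit 4, enqueue []

BFS order: [2, 0, 5, 1, 3, 6, 4]


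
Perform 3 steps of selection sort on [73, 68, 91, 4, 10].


Initial: [73, 68, 91, 4, 10]
Step 1: min=4 at 3
  Swap: [4, 68, 91, 73, 10]
Step 2: min=10 at 4
  Swap: [4, 10, 91, 73, 68]
Step 3: min=68 at 4
  Swap: [4, 10, 68, 73, 91]

After 3 steps: [4, 10, 68, 73, 91]


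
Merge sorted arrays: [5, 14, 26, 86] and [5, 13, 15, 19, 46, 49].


Take 5 from A
Take 5 from B
Take 13 from B
Take 14 from A
Take 15 from B
Take 19 from B
Take 26 from A
Take 46 from B
Take 49 from B

Merged: [5, 5, 13, 14, 15, 19, 26, 46, 49, 86]


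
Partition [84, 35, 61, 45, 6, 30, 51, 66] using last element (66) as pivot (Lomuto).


Pivot: 66
  35 <= 66: swap -> [35, 84, 61, 45, 6, 30, 51, 66]
  61 <= 66: swap -> [35, 61, 84, 45, 6, 30, 51, 66]
  45 <= 66: swap -> [35, 61, 45, 84, 6, 30, 51, 66]
  6 <= 66: swap -> [35, 61, 45, 6, 84, 30, 51, 66]
  30 <= 66: swap -> [35, 61, 45, 6, 30, 84, 51, 66]
  51 <= 66: swap -> [35, 61, 45, 6, 30, 51, 84, 66]
Place pivot at 6: [35, 61, 45, 6, 30, 51, 66, 84]

Partitioned: [35, 61, 45, 6, 30, 51, 66, 84]


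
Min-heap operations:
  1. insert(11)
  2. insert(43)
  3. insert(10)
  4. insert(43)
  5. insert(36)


insert(11) -> [11]
insert(43) -> [11, 43]
insert(10) -> [10, 43, 11]
insert(43) -> [10, 43, 11, 43]
insert(36) -> [10, 36, 11, 43, 43]

Final heap: [10, 36, 11, 43, 43]


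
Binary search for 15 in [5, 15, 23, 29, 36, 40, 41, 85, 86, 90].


Step 1: lo=0, hi=9, mid=4, val=36
Step 2: lo=0, hi=3, mid=1, val=15

Found at index 1


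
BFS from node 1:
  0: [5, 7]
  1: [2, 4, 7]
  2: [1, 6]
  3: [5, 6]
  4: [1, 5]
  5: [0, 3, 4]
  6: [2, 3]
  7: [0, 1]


Visit 1, enqueue [2, 4, 7]
Visit 2, enqueue [6]
Visit 4, enqueue [5]
Visit 7, enqueue [0]
Visit 6, enqueue [3]
Visit 5, enqueue []
Visit 0, enqueue []
Visit 3, enqueue []

BFS order: [1, 2, 4, 7, 6, 5, 0, 3]


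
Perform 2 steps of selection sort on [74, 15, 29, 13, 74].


Initial: [74, 15, 29, 13, 74]
Step 1: min=13 at 3
  Swap: [13, 15, 29, 74, 74]
Step 2: min=15 at 1
  Swap: [13, 15, 29, 74, 74]

After 2 steps: [13, 15, 29, 74, 74]


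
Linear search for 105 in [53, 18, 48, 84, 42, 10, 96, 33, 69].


i=0: 53!=105
i=1: 18!=105
i=2: 48!=105
i=3: 84!=105
i=4: 42!=105
i=5: 10!=105
i=6: 96!=105
i=7: 33!=105
i=8: 69!=105

Not found, 9 comps


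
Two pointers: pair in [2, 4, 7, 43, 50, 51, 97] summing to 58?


lo=0(2)+hi=6(97)=99
lo=0(2)+hi=5(51)=53
lo=1(4)+hi=5(51)=55
lo=2(7)+hi=5(51)=58

Yes: 7+51=58


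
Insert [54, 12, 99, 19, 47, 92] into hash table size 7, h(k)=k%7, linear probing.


Insert 54: h=5 -> slot 5
Insert 12: h=5, 1 probes -> slot 6
Insert 99: h=1 -> slot 1
Insert 19: h=5, 2 probes -> slot 0
Insert 47: h=5, 4 probes -> slot 2
Insert 92: h=1, 2 probes -> slot 3

Table: [19, 99, 47, 92, None, 54, 12]


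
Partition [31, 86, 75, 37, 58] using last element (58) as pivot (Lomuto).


Pivot: 58
  31 <= 58: advance i (no swap)
  37 <= 58: swap -> [31, 37, 75, 86, 58]
Place pivot at 2: [31, 37, 58, 86, 75]

Partitioned: [31, 37, 58, 86, 75]


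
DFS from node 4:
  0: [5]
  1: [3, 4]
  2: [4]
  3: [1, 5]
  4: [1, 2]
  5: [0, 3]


Visit 4, push [2, 1]
Visit 1, push [3]
Visit 3, push [5]
Visit 5, push [0]
Visit 0, push []
Visit 2, push []

DFS order: [4, 1, 3, 5, 0, 2]


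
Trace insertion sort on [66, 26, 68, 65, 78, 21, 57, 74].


Initial: [66, 26, 68, 65, 78, 21, 57, 74]
Insert 26: [26, 66, 68, 65, 78, 21, 57, 74]
Insert 68: [26, 66, 68, 65, 78, 21, 57, 74]
Insert 65: [26, 65, 66, 68, 78, 21, 57, 74]
Insert 78: [26, 65, 66, 68, 78, 21, 57, 74]
Insert 21: [21, 26, 65, 66, 68, 78, 57, 74]
Insert 57: [21, 26, 57, 65, 66, 68, 78, 74]
Insert 74: [21, 26, 57, 65, 66, 68, 74, 78]

Sorted: [21, 26, 57, 65, 66, 68, 74, 78]


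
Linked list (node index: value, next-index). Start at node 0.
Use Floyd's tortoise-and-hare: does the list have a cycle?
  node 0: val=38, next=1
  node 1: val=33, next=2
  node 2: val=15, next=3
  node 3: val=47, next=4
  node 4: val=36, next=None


Floyd's tortoise (slow, +1) and hare (fast, +2):
  init: slow=0, fast=0
  step 1: slow=1, fast=2
  step 2: slow=2, fast=4
  step 3: fast -> None, no cycle

Cycle: no


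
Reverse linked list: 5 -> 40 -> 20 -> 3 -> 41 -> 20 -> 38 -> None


Step 1: curr=5, set curr.next=prev(None) | reversed so far: 5
Step 2: curr=40, set curr.next=prev(5) | reversed so far: 40 -> 5
Step 3: curr=20, set curr.next=prev(40) | reversed so far: 20 -> 40 -> 5
Step 4: curr=3, set curr.next=prev(20) | reversed so far: 3 -> 20 -> 40 -> 5
Step 5: curr=41, set curr.next=prev(3) | reversed so far: 41 -> 3 -> 20 -> 40 -> 5
Step 6: curr=20, set curr.next=prev(41) | reversed so far: 20 -> 41 -> 3 -> 20 -> 40 -> 5
Step 7: curr=38, set curr.next=prev(20) | reversed so far: 38 -> 20 -> 41 -> 3 -> 20 -> 40 -> 5

38 -> 20 -> 41 -> 3 -> 20 -> 40 -> 5 -> None


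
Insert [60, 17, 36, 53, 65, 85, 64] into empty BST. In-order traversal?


Insert 60: root
Insert 17: L from 60
Insert 36: L from 60 -> R from 17
Insert 53: L from 60 -> R from 17 -> R from 36
Insert 65: R from 60
Insert 85: R from 60 -> R from 65
Insert 64: R from 60 -> L from 65

In-order: [17, 36, 53, 60, 64, 65, 85]


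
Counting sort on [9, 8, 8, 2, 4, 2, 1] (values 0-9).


Input: [9, 8, 8, 2, 4, 2, 1]
Counts: [0, 1, 2, 0, 1, 0, 0, 0, 2, 1]

Sorted: [1, 2, 2, 4, 8, 8, 9]


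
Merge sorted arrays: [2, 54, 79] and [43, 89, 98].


Take 2 from A
Take 43 from B
Take 54 from A
Take 79 from A

Merged: [2, 43, 54, 79, 89, 98]


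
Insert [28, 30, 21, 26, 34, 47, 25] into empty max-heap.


Insert 28: [28]
Insert 30: [30, 28]
Insert 21: [30, 28, 21]
Insert 26: [30, 28, 21, 26]
Insert 34: [34, 30, 21, 26, 28]
Insert 47: [47, 30, 34, 26, 28, 21]
Insert 25: [47, 30, 34, 26, 28, 21, 25]

Final heap: [47, 30, 34, 26, 28, 21, 25]


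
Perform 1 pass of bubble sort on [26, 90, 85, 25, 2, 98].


Initial: [26, 90, 85, 25, 2, 98]
Pass 1: [26, 85, 25, 2, 90, 98] (3 swaps)

After 1 pass: [26, 85, 25, 2, 90, 98]


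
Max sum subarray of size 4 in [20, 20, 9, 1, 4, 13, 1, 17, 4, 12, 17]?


[0:4]: 50
[1:5]: 34
[2:6]: 27
[3:7]: 19
[4:8]: 35
[5:9]: 35
[6:10]: 34
[7:11]: 50

Max: 50 at [0:4]


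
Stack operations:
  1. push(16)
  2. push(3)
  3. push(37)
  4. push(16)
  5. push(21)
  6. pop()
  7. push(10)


push(16) -> [16]
push(3) -> [16, 3]
push(37) -> [16, 3, 37]
push(16) -> [16, 3, 37, 16]
push(21) -> [16, 3, 37, 16, 21]
pop()->21, [16, 3, 37, 16]
push(10) -> [16, 3, 37, 16, 10]

Final stack: [16, 3, 37, 16, 10]


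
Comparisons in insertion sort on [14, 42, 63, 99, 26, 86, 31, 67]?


Algorithm: insertion sort
Input: [14, 42, 63, 99, 26, 86, 31, 67]
Sorted: [14, 26, 31, 42, 63, 67, 86, 99]

17


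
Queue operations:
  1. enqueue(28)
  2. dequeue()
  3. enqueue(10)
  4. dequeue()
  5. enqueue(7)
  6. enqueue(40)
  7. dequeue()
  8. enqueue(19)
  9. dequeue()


enqueue(28) -> [28]
dequeue()->28, []
enqueue(10) -> [10]
dequeue()->10, []
enqueue(7) -> [7]
enqueue(40) -> [7, 40]
dequeue()->7, [40]
enqueue(19) -> [40, 19]
dequeue()->40, [19]

Final queue: [19]


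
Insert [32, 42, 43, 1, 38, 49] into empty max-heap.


Insert 32: [32]
Insert 42: [42, 32]
Insert 43: [43, 32, 42]
Insert 1: [43, 32, 42, 1]
Insert 38: [43, 38, 42, 1, 32]
Insert 49: [49, 38, 43, 1, 32, 42]

Final heap: [49, 38, 43, 1, 32, 42]


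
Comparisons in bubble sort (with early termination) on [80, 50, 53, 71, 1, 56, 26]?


Algorithm: bubble sort (with early termination)
Input: [80, 50, 53, 71, 1, 56, 26]
Sorted: [1, 26, 50, 53, 56, 71, 80]

21


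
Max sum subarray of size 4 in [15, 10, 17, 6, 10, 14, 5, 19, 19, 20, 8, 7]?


[0:4]: 48
[1:5]: 43
[2:6]: 47
[3:7]: 35
[4:8]: 48
[5:9]: 57
[6:10]: 63
[7:11]: 66
[8:12]: 54

Max: 66 at [7:11]


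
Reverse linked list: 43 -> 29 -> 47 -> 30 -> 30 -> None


Step 1: curr=43, set curr.next=prev(None) | reversed so far: 43
Step 2: curr=29, set curr.next=prev(43) | reversed so far: 29 -> 43
Step 3: curr=47, set curr.next=prev(29) | reversed so far: 47 -> 29 -> 43
Step 4: curr=30, set curr.next=prev(47) | reversed so far: 30 -> 47 -> 29 -> 43
Step 5: curr=30, set curr.next=prev(30) | reversed so far: 30 -> 30 -> 47 -> 29 -> 43

30 -> 30 -> 47 -> 29 -> 43 -> None


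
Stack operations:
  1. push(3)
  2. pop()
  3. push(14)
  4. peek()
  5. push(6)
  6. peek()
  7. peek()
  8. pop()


push(3) -> [3]
pop()->3, []
push(14) -> [14]
peek()->14
push(6) -> [14, 6]
peek()->6
peek()->6
pop()->6, [14]

Final stack: [14]


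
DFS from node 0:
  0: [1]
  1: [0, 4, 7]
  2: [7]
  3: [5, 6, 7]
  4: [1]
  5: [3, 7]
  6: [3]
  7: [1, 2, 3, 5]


Visit 0, push [1]
Visit 1, push [7, 4]
Visit 4, push []
Visit 7, push [5, 3, 2]
Visit 2, push []
Visit 3, push [6, 5]
Visit 5, push []
Visit 6, push []

DFS order: [0, 1, 4, 7, 2, 3, 5, 6]


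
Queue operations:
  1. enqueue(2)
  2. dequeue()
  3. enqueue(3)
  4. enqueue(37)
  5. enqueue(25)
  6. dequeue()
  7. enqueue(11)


enqueue(2) -> [2]
dequeue()->2, []
enqueue(3) -> [3]
enqueue(37) -> [3, 37]
enqueue(25) -> [3, 37, 25]
dequeue()->3, [37, 25]
enqueue(11) -> [37, 25, 11]

Final queue: [37, 25, 11]


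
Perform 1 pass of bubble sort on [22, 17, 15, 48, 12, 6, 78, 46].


Initial: [22, 17, 15, 48, 12, 6, 78, 46]
Pass 1: [17, 15, 22, 12, 6, 48, 46, 78] (5 swaps)

After 1 pass: [17, 15, 22, 12, 6, 48, 46, 78]


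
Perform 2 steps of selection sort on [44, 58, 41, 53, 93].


Initial: [44, 58, 41, 53, 93]
Step 1: min=41 at 2
  Swap: [41, 58, 44, 53, 93]
Step 2: min=44 at 2
  Swap: [41, 44, 58, 53, 93]

After 2 steps: [41, 44, 58, 53, 93]


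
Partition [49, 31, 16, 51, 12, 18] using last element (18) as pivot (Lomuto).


Pivot: 18
  16 <= 18: swap -> [16, 31, 49, 51, 12, 18]
  12 <= 18: swap -> [16, 12, 49, 51, 31, 18]
Place pivot at 2: [16, 12, 18, 51, 31, 49]

Partitioned: [16, 12, 18, 51, 31, 49]


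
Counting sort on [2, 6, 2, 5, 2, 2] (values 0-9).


Input: [2, 6, 2, 5, 2, 2]
Counts: [0, 0, 4, 0, 0, 1, 1, 0, 0, 0]

Sorted: [2, 2, 2, 2, 5, 6]


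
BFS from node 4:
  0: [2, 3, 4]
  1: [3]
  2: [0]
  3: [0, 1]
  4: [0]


Visit 4, enqueue [0]
Visit 0, enqueue [2, 3]
Visit 2, enqueue []
Visit 3, enqueue [1]
Visit 1, enqueue []

BFS order: [4, 0, 2, 3, 1]


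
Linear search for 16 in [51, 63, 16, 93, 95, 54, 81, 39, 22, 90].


i=0: 51!=16
i=1: 63!=16
i=2: 16==16 found!

Found at 2, 3 comps


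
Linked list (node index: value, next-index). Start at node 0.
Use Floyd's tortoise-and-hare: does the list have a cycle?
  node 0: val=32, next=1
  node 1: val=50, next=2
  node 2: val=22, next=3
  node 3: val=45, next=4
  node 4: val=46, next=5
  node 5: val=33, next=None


Floyd's tortoise (slow, +1) and hare (fast, +2):
  init: slow=0, fast=0
  step 1: slow=1, fast=2
  step 2: slow=2, fast=4
  step 3: fast 4->5->None, no cycle

Cycle: no


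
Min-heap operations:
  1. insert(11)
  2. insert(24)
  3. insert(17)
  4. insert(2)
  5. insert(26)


insert(11) -> [11]
insert(24) -> [11, 24]
insert(17) -> [11, 24, 17]
insert(2) -> [2, 11, 17, 24]
insert(26) -> [2, 11, 17, 24, 26]

Final heap: [2, 11, 17, 24, 26]


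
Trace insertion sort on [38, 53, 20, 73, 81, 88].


Initial: [38, 53, 20, 73, 81, 88]
Insert 53: [38, 53, 20, 73, 81, 88]
Insert 20: [20, 38, 53, 73, 81, 88]
Insert 73: [20, 38, 53, 73, 81, 88]
Insert 81: [20, 38, 53, 73, 81, 88]
Insert 88: [20, 38, 53, 73, 81, 88]

Sorted: [20, 38, 53, 73, 81, 88]


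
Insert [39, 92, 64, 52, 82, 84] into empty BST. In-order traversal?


Insert 39: root
Insert 92: R from 39
Insert 64: R from 39 -> L from 92
Insert 52: R from 39 -> L from 92 -> L from 64
Insert 82: R from 39 -> L from 92 -> R from 64
Insert 84: R from 39 -> L from 92 -> R from 64 -> R from 82

In-order: [39, 52, 64, 82, 84, 92]


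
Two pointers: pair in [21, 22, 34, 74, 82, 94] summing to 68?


lo=0(21)+hi=5(94)=115
lo=0(21)+hi=4(82)=103
lo=0(21)+hi=3(74)=95
lo=0(21)+hi=2(34)=55
lo=1(22)+hi=2(34)=56

No pair found


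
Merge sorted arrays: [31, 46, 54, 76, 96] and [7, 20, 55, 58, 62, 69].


Take 7 from B
Take 20 from B
Take 31 from A
Take 46 from A
Take 54 from A
Take 55 from B
Take 58 from B
Take 62 from B
Take 69 from B

Merged: [7, 20, 31, 46, 54, 55, 58, 62, 69, 76, 96]


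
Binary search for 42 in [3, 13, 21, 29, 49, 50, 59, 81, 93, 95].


Step 1: lo=0, hi=9, mid=4, val=49
Step 2: lo=0, hi=3, mid=1, val=13
Step 3: lo=2, hi=3, mid=2, val=21
Step 4: lo=3, hi=3, mid=3, val=29

Not found


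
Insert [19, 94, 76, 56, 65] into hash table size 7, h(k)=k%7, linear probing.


Insert 19: h=5 -> slot 5
Insert 94: h=3 -> slot 3
Insert 76: h=6 -> slot 6
Insert 56: h=0 -> slot 0
Insert 65: h=2 -> slot 2

Table: [56, None, 65, 94, None, 19, 76]


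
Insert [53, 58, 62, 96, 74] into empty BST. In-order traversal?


Insert 53: root
Insert 58: R from 53
Insert 62: R from 53 -> R from 58
Insert 96: R from 53 -> R from 58 -> R from 62
Insert 74: R from 53 -> R from 58 -> R from 62 -> L from 96

In-order: [53, 58, 62, 74, 96]


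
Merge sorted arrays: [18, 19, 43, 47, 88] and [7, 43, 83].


Take 7 from B
Take 18 from A
Take 19 from A
Take 43 from A
Take 43 from B
Take 47 from A
Take 83 from B

Merged: [7, 18, 19, 43, 43, 47, 83, 88]


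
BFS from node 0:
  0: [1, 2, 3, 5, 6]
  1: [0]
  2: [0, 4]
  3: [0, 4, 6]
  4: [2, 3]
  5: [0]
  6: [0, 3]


Visit 0, enqueue [1, 2, 3, 5, 6]
Visit 1, enqueue []
Visit 2, enqueue [4]
Visit 3, enqueue []
Visit 5, enqueue []
Visit 6, enqueue []
Visit 4, enqueue []

BFS order: [0, 1, 2, 3, 5, 6, 4]


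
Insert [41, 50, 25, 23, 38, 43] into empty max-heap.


Insert 41: [41]
Insert 50: [50, 41]
Insert 25: [50, 41, 25]
Insert 23: [50, 41, 25, 23]
Insert 38: [50, 41, 25, 23, 38]
Insert 43: [50, 41, 43, 23, 38, 25]

Final heap: [50, 41, 43, 23, 38, 25]


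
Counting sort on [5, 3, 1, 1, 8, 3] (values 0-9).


Input: [5, 3, 1, 1, 8, 3]
Counts: [0, 2, 0, 2, 0, 1, 0, 0, 1, 0]

Sorted: [1, 1, 3, 3, 5, 8]


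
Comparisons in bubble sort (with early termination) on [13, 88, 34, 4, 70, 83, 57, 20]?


Algorithm: bubble sort (with early termination)
Input: [13, 88, 34, 4, 70, 83, 57, 20]
Sorted: [4, 13, 20, 34, 57, 70, 83, 88]

27


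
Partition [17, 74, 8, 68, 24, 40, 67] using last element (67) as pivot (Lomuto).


Pivot: 67
  17 <= 67: advance i (no swap)
  8 <= 67: swap -> [17, 8, 74, 68, 24, 40, 67]
  24 <= 67: swap -> [17, 8, 24, 68, 74, 40, 67]
  40 <= 67: swap -> [17, 8, 24, 40, 74, 68, 67]
Place pivot at 4: [17, 8, 24, 40, 67, 68, 74]

Partitioned: [17, 8, 24, 40, 67, 68, 74]


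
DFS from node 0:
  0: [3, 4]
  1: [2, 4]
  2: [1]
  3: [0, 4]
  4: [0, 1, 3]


Visit 0, push [4, 3]
Visit 3, push [4]
Visit 4, push [1]
Visit 1, push [2]
Visit 2, push []

DFS order: [0, 3, 4, 1, 2]


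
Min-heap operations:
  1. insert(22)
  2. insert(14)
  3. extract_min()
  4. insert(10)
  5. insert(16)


insert(22) -> [22]
insert(14) -> [14, 22]
extract_min()->14, [22]
insert(10) -> [10, 22]
insert(16) -> [10, 22, 16]

Final heap: [10, 22, 16]


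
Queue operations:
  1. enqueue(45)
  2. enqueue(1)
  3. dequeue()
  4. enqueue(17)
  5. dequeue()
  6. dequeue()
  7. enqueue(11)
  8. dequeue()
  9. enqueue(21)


enqueue(45) -> [45]
enqueue(1) -> [45, 1]
dequeue()->45, [1]
enqueue(17) -> [1, 17]
dequeue()->1, [17]
dequeue()->17, []
enqueue(11) -> [11]
dequeue()->11, []
enqueue(21) -> [21]

Final queue: [21]


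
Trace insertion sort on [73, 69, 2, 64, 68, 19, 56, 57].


Initial: [73, 69, 2, 64, 68, 19, 56, 57]
Insert 69: [69, 73, 2, 64, 68, 19, 56, 57]
Insert 2: [2, 69, 73, 64, 68, 19, 56, 57]
Insert 64: [2, 64, 69, 73, 68, 19, 56, 57]
Insert 68: [2, 64, 68, 69, 73, 19, 56, 57]
Insert 19: [2, 19, 64, 68, 69, 73, 56, 57]
Insert 56: [2, 19, 56, 64, 68, 69, 73, 57]
Insert 57: [2, 19, 56, 57, 64, 68, 69, 73]

Sorted: [2, 19, 56, 57, 64, 68, 69, 73]


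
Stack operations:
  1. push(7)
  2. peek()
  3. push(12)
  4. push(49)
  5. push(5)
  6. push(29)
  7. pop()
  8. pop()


push(7) -> [7]
peek()->7
push(12) -> [7, 12]
push(49) -> [7, 12, 49]
push(5) -> [7, 12, 49, 5]
push(29) -> [7, 12, 49, 5, 29]
pop()->29, [7, 12, 49, 5]
pop()->5, [7, 12, 49]

Final stack: [7, 12, 49]


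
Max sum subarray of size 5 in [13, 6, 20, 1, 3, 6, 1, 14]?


[0:5]: 43
[1:6]: 36
[2:7]: 31
[3:8]: 25

Max: 43 at [0:5]


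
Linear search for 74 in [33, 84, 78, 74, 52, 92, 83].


i=0: 33!=74
i=1: 84!=74
i=2: 78!=74
i=3: 74==74 found!

Found at 3, 4 comps


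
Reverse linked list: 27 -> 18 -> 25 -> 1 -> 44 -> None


Step 1: curr=27, set curr.next=prev(None) | reversed so far: 27
Step 2: curr=18, set curr.next=prev(27) | reversed so far: 18 -> 27
Step 3: curr=25, set curr.next=prev(18) | reversed so far: 25 -> 18 -> 27
Step 4: curr=1, set curr.next=prev(25) | reversed so far: 1 -> 25 -> 18 -> 27
Step 5: curr=44, set curr.next=prev(1) | reversed so far: 44 -> 1 -> 25 -> 18 -> 27

44 -> 1 -> 25 -> 18 -> 27 -> None


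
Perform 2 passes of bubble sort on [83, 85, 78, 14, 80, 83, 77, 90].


Initial: [83, 85, 78, 14, 80, 83, 77, 90]
Pass 1: [83, 78, 14, 80, 83, 77, 85, 90] (5 swaps)
Pass 2: [78, 14, 80, 83, 77, 83, 85, 90] (4 swaps)

After 2 passes: [78, 14, 80, 83, 77, 83, 85, 90]


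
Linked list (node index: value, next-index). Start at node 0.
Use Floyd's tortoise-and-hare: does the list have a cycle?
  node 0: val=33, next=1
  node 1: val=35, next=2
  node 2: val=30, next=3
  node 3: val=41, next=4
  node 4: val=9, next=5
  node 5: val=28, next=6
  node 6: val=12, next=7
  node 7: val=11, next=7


Floyd's tortoise (slow, +1) and hare (fast, +2):
  init: slow=0, fast=0
  step 1: slow=1, fast=2
  step 2: slow=2, fast=4
  step 3: slow=3, fast=6
  step 4: slow=4, fast=7
  step 5: slow=5, fast=7
  step 6: slow=6, fast=7
  step 7: slow=7, fast=7
  slow == fast at node 7: cycle detected

Cycle: yes


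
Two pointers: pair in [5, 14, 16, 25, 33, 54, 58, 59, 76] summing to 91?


lo=0(5)+hi=8(76)=81
lo=1(14)+hi=8(76)=90
lo=2(16)+hi=8(76)=92
lo=2(16)+hi=7(59)=75
lo=3(25)+hi=7(59)=84
lo=4(33)+hi=7(59)=92
lo=4(33)+hi=6(58)=91

Yes: 33+58=91


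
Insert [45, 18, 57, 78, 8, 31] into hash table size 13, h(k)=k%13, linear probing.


Insert 45: h=6 -> slot 6
Insert 18: h=5 -> slot 5
Insert 57: h=5, 2 probes -> slot 7
Insert 78: h=0 -> slot 0
Insert 8: h=8 -> slot 8
Insert 31: h=5, 4 probes -> slot 9

Table: [78, None, None, None, None, 18, 45, 57, 8, 31, None, None, None]


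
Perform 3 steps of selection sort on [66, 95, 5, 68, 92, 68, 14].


Initial: [66, 95, 5, 68, 92, 68, 14]
Step 1: min=5 at 2
  Swap: [5, 95, 66, 68, 92, 68, 14]
Step 2: min=14 at 6
  Swap: [5, 14, 66, 68, 92, 68, 95]
Step 3: min=66 at 2
  Swap: [5, 14, 66, 68, 92, 68, 95]

After 3 steps: [5, 14, 66, 68, 92, 68, 95]


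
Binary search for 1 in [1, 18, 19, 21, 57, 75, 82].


Step 1: lo=0, hi=6, mid=3, val=21
Step 2: lo=0, hi=2, mid=1, val=18
Step 3: lo=0, hi=0, mid=0, val=1

Found at index 0


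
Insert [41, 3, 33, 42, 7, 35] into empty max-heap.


Insert 41: [41]
Insert 3: [41, 3]
Insert 33: [41, 3, 33]
Insert 42: [42, 41, 33, 3]
Insert 7: [42, 41, 33, 3, 7]
Insert 35: [42, 41, 35, 3, 7, 33]

Final heap: [42, 41, 35, 3, 7, 33]


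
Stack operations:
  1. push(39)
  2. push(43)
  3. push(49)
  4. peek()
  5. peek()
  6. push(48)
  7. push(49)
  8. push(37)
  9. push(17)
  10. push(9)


push(39) -> [39]
push(43) -> [39, 43]
push(49) -> [39, 43, 49]
peek()->49
peek()->49
push(48) -> [39, 43, 49, 48]
push(49) -> [39, 43, 49, 48, 49]
push(37) -> [39, 43, 49, 48, 49, 37]
push(17) -> [39, 43, 49, 48, 49, 37, 17]
push(9) -> [39, 43, 49, 48, 49, 37, 17, 9]

Final stack: [39, 43, 49, 48, 49, 37, 17, 9]


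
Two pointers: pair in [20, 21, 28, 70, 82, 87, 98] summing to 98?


lo=0(20)+hi=6(98)=118
lo=0(20)+hi=5(87)=107
lo=0(20)+hi=4(82)=102
lo=0(20)+hi=3(70)=90
lo=1(21)+hi=3(70)=91
lo=2(28)+hi=3(70)=98

Yes: 28+70=98


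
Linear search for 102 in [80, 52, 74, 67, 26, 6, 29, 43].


i=0: 80!=102
i=1: 52!=102
i=2: 74!=102
i=3: 67!=102
i=4: 26!=102
i=5: 6!=102
i=6: 29!=102
i=7: 43!=102

Not found, 8 comps


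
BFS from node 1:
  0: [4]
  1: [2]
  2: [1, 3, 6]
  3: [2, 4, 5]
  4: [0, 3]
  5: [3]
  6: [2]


Visit 1, enqueue [2]
Visit 2, enqueue [3, 6]
Visit 3, enqueue [4, 5]
Visit 6, enqueue []
Visit 4, enqueue [0]
Visit 5, enqueue []
Visit 0, enqueue []

BFS order: [1, 2, 3, 6, 4, 5, 0]


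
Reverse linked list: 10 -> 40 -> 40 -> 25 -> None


Step 1: curr=10, set curr.next=prev(None) | reversed so far: 10
Step 2: curr=40, set curr.next=prev(10) | reversed so far: 40 -> 10
Step 3: curr=40, set curr.next=prev(40) | reversed so far: 40 -> 40 -> 10
Step 4: curr=25, set curr.next=prev(40) | reversed so far: 25 -> 40 -> 40 -> 10

25 -> 40 -> 40 -> 10 -> None


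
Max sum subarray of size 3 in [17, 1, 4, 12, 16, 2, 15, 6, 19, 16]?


[0:3]: 22
[1:4]: 17
[2:5]: 32
[3:6]: 30
[4:7]: 33
[5:8]: 23
[6:9]: 40
[7:10]: 41

Max: 41 at [7:10]


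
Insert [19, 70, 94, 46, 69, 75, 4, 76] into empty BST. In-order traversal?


Insert 19: root
Insert 70: R from 19
Insert 94: R from 19 -> R from 70
Insert 46: R from 19 -> L from 70
Insert 69: R from 19 -> L from 70 -> R from 46
Insert 75: R from 19 -> R from 70 -> L from 94
Insert 4: L from 19
Insert 76: R from 19 -> R from 70 -> L from 94 -> R from 75

In-order: [4, 19, 46, 69, 70, 75, 76, 94]


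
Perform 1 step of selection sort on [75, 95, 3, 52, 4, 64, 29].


Initial: [75, 95, 3, 52, 4, 64, 29]
Step 1: min=3 at 2
  Swap: [3, 95, 75, 52, 4, 64, 29]

After 1 step: [3, 95, 75, 52, 4, 64, 29]


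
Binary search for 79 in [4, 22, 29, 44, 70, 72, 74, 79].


Step 1: lo=0, hi=7, mid=3, val=44
Step 2: lo=4, hi=7, mid=5, val=72
Step 3: lo=6, hi=7, mid=6, val=74
Step 4: lo=7, hi=7, mid=7, val=79

Found at index 7


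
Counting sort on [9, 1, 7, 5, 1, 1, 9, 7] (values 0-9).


Input: [9, 1, 7, 5, 1, 1, 9, 7]
Counts: [0, 3, 0, 0, 0, 1, 0, 2, 0, 2]

Sorted: [1, 1, 1, 5, 7, 7, 9, 9]


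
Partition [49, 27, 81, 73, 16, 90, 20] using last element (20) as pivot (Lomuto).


Pivot: 20
  16 <= 20: swap -> [16, 27, 81, 73, 49, 90, 20]
Place pivot at 1: [16, 20, 81, 73, 49, 90, 27]

Partitioned: [16, 20, 81, 73, 49, 90, 27]


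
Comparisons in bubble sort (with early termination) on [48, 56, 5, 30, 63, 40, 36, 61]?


Algorithm: bubble sort (with early termination)
Input: [48, 56, 5, 30, 63, 40, 36, 61]
Sorted: [5, 30, 36, 40, 48, 56, 61, 63]

25


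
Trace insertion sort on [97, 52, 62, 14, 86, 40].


Initial: [97, 52, 62, 14, 86, 40]
Insert 52: [52, 97, 62, 14, 86, 40]
Insert 62: [52, 62, 97, 14, 86, 40]
Insert 14: [14, 52, 62, 97, 86, 40]
Insert 86: [14, 52, 62, 86, 97, 40]
Insert 40: [14, 40, 52, 62, 86, 97]

Sorted: [14, 40, 52, 62, 86, 97]


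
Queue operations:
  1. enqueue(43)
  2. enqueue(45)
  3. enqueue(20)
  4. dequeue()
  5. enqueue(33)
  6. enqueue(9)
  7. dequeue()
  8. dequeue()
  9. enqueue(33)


enqueue(43) -> [43]
enqueue(45) -> [43, 45]
enqueue(20) -> [43, 45, 20]
dequeue()->43, [45, 20]
enqueue(33) -> [45, 20, 33]
enqueue(9) -> [45, 20, 33, 9]
dequeue()->45, [20, 33, 9]
dequeue()->20, [33, 9]
enqueue(33) -> [33, 9, 33]

Final queue: [33, 9, 33]


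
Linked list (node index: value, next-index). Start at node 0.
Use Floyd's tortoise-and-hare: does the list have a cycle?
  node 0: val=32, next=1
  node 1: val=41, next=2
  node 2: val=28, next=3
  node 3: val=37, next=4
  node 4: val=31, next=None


Floyd's tortoise (slow, +1) and hare (fast, +2):
  init: slow=0, fast=0
  step 1: slow=1, fast=2
  step 2: slow=2, fast=4
  step 3: fast -> None, no cycle

Cycle: no


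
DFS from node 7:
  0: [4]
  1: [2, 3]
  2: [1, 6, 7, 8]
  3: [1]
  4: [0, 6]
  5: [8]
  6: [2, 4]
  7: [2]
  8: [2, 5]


Visit 7, push [2]
Visit 2, push [8, 6, 1]
Visit 1, push [3]
Visit 3, push []
Visit 6, push [4]
Visit 4, push [0]
Visit 0, push []
Visit 8, push [5]
Visit 5, push []

DFS order: [7, 2, 1, 3, 6, 4, 0, 8, 5]


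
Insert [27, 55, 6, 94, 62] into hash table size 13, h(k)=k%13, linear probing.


Insert 27: h=1 -> slot 1
Insert 55: h=3 -> slot 3
Insert 6: h=6 -> slot 6
Insert 94: h=3, 1 probes -> slot 4
Insert 62: h=10 -> slot 10

Table: [None, 27, None, 55, 94, None, 6, None, None, None, 62, None, None]


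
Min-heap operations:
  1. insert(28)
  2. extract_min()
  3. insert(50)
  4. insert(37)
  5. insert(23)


insert(28) -> [28]
extract_min()->28, []
insert(50) -> [50]
insert(37) -> [37, 50]
insert(23) -> [23, 50, 37]

Final heap: [23, 50, 37]


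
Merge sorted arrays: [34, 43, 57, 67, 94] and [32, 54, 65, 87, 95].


Take 32 from B
Take 34 from A
Take 43 from A
Take 54 from B
Take 57 from A
Take 65 from B
Take 67 from A
Take 87 from B
Take 94 from A

Merged: [32, 34, 43, 54, 57, 65, 67, 87, 94, 95]


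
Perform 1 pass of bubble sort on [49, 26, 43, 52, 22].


Initial: [49, 26, 43, 52, 22]
Pass 1: [26, 43, 49, 22, 52] (3 swaps)

After 1 pass: [26, 43, 49, 22, 52]


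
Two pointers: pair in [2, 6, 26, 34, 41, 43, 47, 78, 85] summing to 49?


lo=0(2)+hi=8(85)=87
lo=0(2)+hi=7(78)=80
lo=0(2)+hi=6(47)=49

Yes: 2+47=49


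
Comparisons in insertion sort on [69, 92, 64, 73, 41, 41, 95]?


Algorithm: insertion sort
Input: [69, 92, 64, 73, 41, 41, 95]
Sorted: [41, 41, 64, 69, 73, 92, 95]

15


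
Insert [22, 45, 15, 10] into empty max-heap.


Insert 22: [22]
Insert 45: [45, 22]
Insert 15: [45, 22, 15]
Insert 10: [45, 22, 15, 10]

Final heap: [45, 22, 15, 10]


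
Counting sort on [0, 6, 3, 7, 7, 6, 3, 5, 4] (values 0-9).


Input: [0, 6, 3, 7, 7, 6, 3, 5, 4]
Counts: [1, 0, 0, 2, 1, 1, 2, 2, 0, 0]

Sorted: [0, 3, 3, 4, 5, 6, 6, 7, 7]


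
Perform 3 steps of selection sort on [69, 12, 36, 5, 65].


Initial: [69, 12, 36, 5, 65]
Step 1: min=5 at 3
  Swap: [5, 12, 36, 69, 65]
Step 2: min=12 at 1
  Swap: [5, 12, 36, 69, 65]
Step 3: min=36 at 2
  Swap: [5, 12, 36, 69, 65]

After 3 steps: [5, 12, 36, 69, 65]


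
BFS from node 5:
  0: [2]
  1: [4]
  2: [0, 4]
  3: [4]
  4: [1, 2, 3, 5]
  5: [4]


Visit 5, enqueue [4]
Visit 4, enqueue [1, 2, 3]
Visit 1, enqueue []
Visit 2, enqueue [0]
Visit 3, enqueue []
Visit 0, enqueue []

BFS order: [5, 4, 1, 2, 3, 0]


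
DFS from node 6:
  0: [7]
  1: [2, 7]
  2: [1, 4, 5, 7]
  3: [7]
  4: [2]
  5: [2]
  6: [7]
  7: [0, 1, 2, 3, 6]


Visit 6, push [7]
Visit 7, push [3, 2, 1, 0]
Visit 0, push []
Visit 1, push [2]
Visit 2, push [5, 4]
Visit 4, push []
Visit 5, push []
Visit 3, push []

DFS order: [6, 7, 0, 1, 2, 4, 5, 3]


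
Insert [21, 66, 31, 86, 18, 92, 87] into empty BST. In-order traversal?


Insert 21: root
Insert 66: R from 21
Insert 31: R from 21 -> L from 66
Insert 86: R from 21 -> R from 66
Insert 18: L from 21
Insert 92: R from 21 -> R from 66 -> R from 86
Insert 87: R from 21 -> R from 66 -> R from 86 -> L from 92

In-order: [18, 21, 31, 66, 86, 87, 92]


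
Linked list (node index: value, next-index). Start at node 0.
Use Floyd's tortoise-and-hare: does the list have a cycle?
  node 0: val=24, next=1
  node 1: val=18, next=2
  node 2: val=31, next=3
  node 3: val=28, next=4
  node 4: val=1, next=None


Floyd's tortoise (slow, +1) and hare (fast, +2):
  init: slow=0, fast=0
  step 1: slow=1, fast=2
  step 2: slow=2, fast=4
  step 3: fast -> None, no cycle

Cycle: no


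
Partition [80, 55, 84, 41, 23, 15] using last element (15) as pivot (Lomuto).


Pivot: 15
Place pivot at 0: [15, 55, 84, 41, 23, 80]

Partitioned: [15, 55, 84, 41, 23, 80]


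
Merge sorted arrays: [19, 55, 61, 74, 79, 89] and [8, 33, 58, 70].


Take 8 from B
Take 19 from A
Take 33 from B
Take 55 from A
Take 58 from B
Take 61 from A
Take 70 from B

Merged: [8, 19, 33, 55, 58, 61, 70, 74, 79, 89]


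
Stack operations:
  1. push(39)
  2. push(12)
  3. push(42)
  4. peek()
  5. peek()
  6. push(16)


push(39) -> [39]
push(12) -> [39, 12]
push(42) -> [39, 12, 42]
peek()->42
peek()->42
push(16) -> [39, 12, 42, 16]

Final stack: [39, 12, 42, 16]


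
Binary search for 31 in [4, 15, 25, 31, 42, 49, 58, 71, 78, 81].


Step 1: lo=0, hi=9, mid=4, val=42
Step 2: lo=0, hi=3, mid=1, val=15
Step 3: lo=2, hi=3, mid=2, val=25
Step 4: lo=3, hi=3, mid=3, val=31

Found at index 3


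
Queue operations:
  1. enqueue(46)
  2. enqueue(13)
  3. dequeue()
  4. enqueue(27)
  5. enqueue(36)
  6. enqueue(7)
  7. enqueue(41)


enqueue(46) -> [46]
enqueue(13) -> [46, 13]
dequeue()->46, [13]
enqueue(27) -> [13, 27]
enqueue(36) -> [13, 27, 36]
enqueue(7) -> [13, 27, 36, 7]
enqueue(41) -> [13, 27, 36, 7, 41]

Final queue: [13, 27, 36, 7, 41]


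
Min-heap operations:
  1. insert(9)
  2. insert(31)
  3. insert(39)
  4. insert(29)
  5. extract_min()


insert(9) -> [9]
insert(31) -> [9, 31]
insert(39) -> [9, 31, 39]
insert(29) -> [9, 29, 39, 31]
extract_min()->9, [29, 31, 39]

Final heap: [29, 31, 39]


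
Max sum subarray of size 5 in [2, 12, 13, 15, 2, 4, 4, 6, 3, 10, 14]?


[0:5]: 44
[1:6]: 46
[2:7]: 38
[3:8]: 31
[4:9]: 19
[5:10]: 27
[6:11]: 37

Max: 46 at [1:6]


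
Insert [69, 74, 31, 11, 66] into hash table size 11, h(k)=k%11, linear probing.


Insert 69: h=3 -> slot 3
Insert 74: h=8 -> slot 8
Insert 31: h=9 -> slot 9
Insert 11: h=0 -> slot 0
Insert 66: h=0, 1 probes -> slot 1

Table: [11, 66, None, 69, None, None, None, None, 74, 31, None]
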